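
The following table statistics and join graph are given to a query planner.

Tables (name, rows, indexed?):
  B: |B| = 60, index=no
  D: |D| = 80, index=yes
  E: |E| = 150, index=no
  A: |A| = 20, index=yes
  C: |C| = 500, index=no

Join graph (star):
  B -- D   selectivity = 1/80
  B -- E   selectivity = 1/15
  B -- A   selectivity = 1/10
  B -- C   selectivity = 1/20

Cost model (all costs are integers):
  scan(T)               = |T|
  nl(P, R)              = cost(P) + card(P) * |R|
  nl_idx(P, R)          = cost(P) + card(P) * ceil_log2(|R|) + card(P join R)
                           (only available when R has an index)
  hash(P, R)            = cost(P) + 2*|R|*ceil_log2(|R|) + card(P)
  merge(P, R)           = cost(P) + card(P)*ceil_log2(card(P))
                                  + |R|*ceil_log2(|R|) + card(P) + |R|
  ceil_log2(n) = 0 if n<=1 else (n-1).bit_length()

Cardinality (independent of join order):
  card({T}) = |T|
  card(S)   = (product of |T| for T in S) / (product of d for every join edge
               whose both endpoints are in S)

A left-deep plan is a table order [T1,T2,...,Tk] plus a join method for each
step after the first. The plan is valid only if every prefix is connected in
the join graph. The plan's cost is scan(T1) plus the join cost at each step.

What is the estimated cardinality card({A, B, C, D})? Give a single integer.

3000

Tables in S: A(20), B(60), C(500), D(80)
Edges inside S: B-D(d=80), B-A(d=10), B-C(d=20)
numerator = 20 * 60 * 500 * 80 = 48000000
denominator = 80 * 10 * 20 = 16000
card(S) = 48000000 / 16000 = 3000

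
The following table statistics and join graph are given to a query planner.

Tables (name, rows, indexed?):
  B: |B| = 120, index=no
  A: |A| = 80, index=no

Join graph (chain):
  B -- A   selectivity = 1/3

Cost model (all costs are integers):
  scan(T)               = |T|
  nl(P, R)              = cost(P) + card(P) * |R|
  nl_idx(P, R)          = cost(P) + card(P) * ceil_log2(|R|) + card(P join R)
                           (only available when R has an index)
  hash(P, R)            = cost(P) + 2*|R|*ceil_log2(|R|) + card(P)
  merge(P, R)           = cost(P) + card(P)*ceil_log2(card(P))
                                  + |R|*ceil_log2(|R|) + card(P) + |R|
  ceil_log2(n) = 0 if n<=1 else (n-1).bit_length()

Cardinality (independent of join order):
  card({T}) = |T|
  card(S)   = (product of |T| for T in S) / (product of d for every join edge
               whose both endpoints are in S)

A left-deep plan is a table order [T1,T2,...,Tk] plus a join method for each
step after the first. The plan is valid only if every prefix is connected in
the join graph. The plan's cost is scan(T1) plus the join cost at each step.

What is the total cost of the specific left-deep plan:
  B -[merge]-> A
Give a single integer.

1720

step 1: scan B: cost=120, card=120
step 2: join A via merge
    card(P join A) = 120*80/(3) = 3200
    cost = 120 + 120*7 + 80*7 + 120 + 80 = 1720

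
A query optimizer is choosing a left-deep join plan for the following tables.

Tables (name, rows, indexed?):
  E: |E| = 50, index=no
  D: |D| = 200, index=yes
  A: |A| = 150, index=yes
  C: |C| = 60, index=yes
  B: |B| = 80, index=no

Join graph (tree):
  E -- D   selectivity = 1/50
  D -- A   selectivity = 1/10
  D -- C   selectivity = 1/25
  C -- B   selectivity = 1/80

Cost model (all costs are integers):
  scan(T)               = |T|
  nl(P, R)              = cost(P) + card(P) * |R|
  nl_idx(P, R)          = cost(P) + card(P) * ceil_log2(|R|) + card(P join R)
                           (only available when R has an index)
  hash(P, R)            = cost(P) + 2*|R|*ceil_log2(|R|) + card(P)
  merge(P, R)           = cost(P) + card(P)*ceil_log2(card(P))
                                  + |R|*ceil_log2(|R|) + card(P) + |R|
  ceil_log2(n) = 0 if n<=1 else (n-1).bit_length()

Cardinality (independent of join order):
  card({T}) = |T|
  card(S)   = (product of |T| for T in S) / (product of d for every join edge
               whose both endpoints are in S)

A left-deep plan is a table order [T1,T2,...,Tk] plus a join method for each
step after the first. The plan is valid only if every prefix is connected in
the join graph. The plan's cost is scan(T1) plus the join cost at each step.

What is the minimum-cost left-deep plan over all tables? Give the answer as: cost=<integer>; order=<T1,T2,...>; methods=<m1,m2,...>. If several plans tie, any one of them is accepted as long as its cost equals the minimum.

cost=5540; order=B,C,D,E,A; methods=nl_idx,nl_idx,hash,hash

Selinger DP (subsets sized 1..n):
  {E}: scan cost=50, card=50
  {D}: scan cost=200, card=200
  {A}: scan cost=150, card=150
  {C}: scan cost=60, card=60
  {B}: scan cost=80, card=80
  {DE}: card=200; try (D,nl_idx)→650, (E,hash)→1000, (D,merge)→2200, (E,merge)→2350, (D,hash)→3300, (D,nl)→10050 …(+1); best=650 via (D,nl_idx)
  {AD}: card=3000; try (A,hash)→2800, (D,merge)→3300, (A,merge)→3350, (D,hash)→3500, (D,nl_idx)→4350, (A,nl_idx)→4800 …(+2); best=2800 via (A,hash)
  {CD}: card=480; try (D,nl_idx)→1020, (C,hash)→1120, (C,nl_idx)→1880, (D,merge)→2280, (C,merge)→2420, (D,hash)→3320 …(+2); best=1020 via (D,nl_idx)
  {BC}: card=60; try (C,nl_idx)→620, (C,hash)→880, (B,merge)→1120, (C,merge)→1140, (B,hash)→1240, (B,nl)→4860 …(+1); best=620 via (C,nl_idx)
  {ADE}: card=3000; try (A,hash)→3250, (A,merge)→3800, (A,nl_idx)→5250, (E,hash)→6400, (A,nl)→30650, (E,merge)→42150 …(+1); best=3250 via (A,hash)
  {CDE}: card=480; try (C,hash)→1570, (E,hash)→2100, (C,nl_idx)→2330, (C,merge)→2870, (E,merge)→6170, (C,nl)→12650 …(+1); best=1570 via (C,hash)
  {ACD}: card=7200; try (A,hash)→3900, (C,hash)→6520, (A,merge)→7170, (A,nl_idx)→12060, (C,nl_idx)→28000, (C,merge)→42220 …(+2); best=3900 via (A,hash)
  {BCD}: card=480; try (D,nl_idx)→1580, (B,hash)→2620, (D,merge)→2840, (D,hash)→3880, (B,merge)→6460, (D,nl)→12620 …(+1); best=1580 via (D,nl_idx)
  {ACDE}: card=7200; try (A,hash)→4450, (C,hash)→6970, (A,merge)→7720, (E,hash)→11700, (A,nl_idx)→12610, (C,nl_idx)→28450 …(+5); best=4450 via (A,hash)
  {BCDE}: card=480; try (E,hash)→2660, (B,hash)→3170, (E,merge)→6730, (B,merge)→7010, (E,nl)→25580, (B,nl)→39970; best=2660 via (E,hash)
  {ABCD}: card=7200; try (A,hash)→4460, (A,merge)→7730, (B,hash)→12220, (A,nl_idx)→12620, (A,nl)→73580, (B,merge)→105340 …(+1); best=4460 via (A,hash)
  {ABCDE}: card=7200; try (A,hash)→5540, (A,merge)→8810, (E,hash)→12260, (B,hash)→12770, (A,nl_idx)→13700, (A,nl)→74660 …(+4); best=5540 via (A,hash)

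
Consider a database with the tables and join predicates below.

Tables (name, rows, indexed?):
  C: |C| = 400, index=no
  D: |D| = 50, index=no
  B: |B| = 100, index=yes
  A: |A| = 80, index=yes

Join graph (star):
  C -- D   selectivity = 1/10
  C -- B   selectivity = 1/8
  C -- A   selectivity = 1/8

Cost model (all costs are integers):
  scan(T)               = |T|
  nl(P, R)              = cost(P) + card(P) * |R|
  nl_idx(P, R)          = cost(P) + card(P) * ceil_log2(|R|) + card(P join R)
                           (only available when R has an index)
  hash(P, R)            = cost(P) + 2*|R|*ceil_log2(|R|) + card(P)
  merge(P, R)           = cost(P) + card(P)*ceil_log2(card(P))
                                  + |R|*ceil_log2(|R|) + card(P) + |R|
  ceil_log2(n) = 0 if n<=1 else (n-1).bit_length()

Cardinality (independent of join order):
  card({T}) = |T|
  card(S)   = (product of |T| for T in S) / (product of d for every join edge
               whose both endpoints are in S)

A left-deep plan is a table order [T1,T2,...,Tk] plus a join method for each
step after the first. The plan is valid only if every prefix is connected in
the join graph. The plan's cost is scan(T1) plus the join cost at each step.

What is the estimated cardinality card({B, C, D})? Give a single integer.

Tables in S: B(100), C(400), D(50)
Edges inside S: C-D(d=10), C-B(d=8)
numerator = 100 * 400 * 50 = 2000000
denominator = 10 * 8 = 80
card(S) = 2000000 / 80 = 25000

25000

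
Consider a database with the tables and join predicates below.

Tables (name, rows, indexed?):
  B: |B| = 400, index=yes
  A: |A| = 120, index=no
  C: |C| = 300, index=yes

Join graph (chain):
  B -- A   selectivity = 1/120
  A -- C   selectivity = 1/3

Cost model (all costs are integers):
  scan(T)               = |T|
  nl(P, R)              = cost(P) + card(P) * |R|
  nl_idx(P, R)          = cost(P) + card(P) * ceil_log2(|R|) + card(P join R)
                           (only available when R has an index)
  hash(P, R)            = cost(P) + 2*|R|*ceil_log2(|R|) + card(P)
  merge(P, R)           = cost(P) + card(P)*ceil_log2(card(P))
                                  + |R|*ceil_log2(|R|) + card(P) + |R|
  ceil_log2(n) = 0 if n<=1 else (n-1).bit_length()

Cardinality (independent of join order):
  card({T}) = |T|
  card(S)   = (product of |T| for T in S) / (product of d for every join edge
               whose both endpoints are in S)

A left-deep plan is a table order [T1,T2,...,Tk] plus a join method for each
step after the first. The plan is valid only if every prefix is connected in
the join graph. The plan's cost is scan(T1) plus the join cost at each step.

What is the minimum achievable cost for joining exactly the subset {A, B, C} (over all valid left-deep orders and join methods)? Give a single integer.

Selinger DP over subsets of {A,B,C}:
  {B}: scan cost=400, card=400
  {A}: scan cost=120, card=120
  {C}: scan cost=300, card=300
  {AB}: card=400; try (B,nl_idx)→1600, (A,hash)→2480, (B,merge)→5080, (A,merge)→5360, (B,hash)→7440, (B,nl)→48120 …(+1); best=1600 via (B,nl_idx)
  {AC}: card=12000; try (A,hash)→2280, (C,merge)→4080, (A,merge)→4260, (C,hash)→5640, (C,nl_idx)→13200, (C,nl)→36120 …(+1); best=2280 via (A,hash)
  {ABC}: card=40000; try (C,hash)→7400, (C,merge)→8600, (B,hash)→21480, (C,nl_idx)→45200, (C,nl)→121600, (B,nl_idx)→150280 …(+2); best=7400 via (C,hash)

7400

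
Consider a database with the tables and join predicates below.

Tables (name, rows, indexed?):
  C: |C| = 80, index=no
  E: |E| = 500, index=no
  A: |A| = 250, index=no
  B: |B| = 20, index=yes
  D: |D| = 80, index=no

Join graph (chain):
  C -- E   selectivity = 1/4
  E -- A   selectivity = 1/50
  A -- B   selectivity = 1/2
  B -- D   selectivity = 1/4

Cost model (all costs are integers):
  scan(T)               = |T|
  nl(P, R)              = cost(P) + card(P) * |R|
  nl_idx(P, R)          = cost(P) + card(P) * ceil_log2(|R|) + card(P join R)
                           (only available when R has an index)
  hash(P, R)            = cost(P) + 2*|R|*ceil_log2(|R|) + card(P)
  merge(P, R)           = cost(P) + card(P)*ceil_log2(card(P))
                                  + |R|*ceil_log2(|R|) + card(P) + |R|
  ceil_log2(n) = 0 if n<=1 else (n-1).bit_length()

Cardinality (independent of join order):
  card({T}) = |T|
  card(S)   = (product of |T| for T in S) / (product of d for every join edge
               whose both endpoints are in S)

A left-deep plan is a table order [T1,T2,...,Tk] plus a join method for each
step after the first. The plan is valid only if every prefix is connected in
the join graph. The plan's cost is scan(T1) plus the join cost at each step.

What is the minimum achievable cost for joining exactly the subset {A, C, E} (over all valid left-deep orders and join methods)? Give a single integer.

Selinger DP over subsets of {A,C,E}:
  {C}: scan cost=80, card=80
  {E}: scan cost=500, card=500
  {A}: scan cost=250, card=250
  {CE}: card=10000; try (C,hash)→2120, (E,merge)→5720, (C,merge)→6140, (E,hash)→9160, (E,nl)→40080, (C,nl)→40500; best=2120 via (C,hash)
  {AE}: card=2500; try (A,hash)→5000, (E,merge)→7500, (A,merge)→7750, (E,hash)→9500, (E,nl)→125250, (A,nl)→125500; best=5000 via (A,hash)
  {ACE}: card=50000; try (C,hash)→8620, (A,hash)→16120, (C,merge)→38140, (A,merge)→154370, (C,nl)→205000, (A,nl)→2502120; best=8620 via (C,hash)

8620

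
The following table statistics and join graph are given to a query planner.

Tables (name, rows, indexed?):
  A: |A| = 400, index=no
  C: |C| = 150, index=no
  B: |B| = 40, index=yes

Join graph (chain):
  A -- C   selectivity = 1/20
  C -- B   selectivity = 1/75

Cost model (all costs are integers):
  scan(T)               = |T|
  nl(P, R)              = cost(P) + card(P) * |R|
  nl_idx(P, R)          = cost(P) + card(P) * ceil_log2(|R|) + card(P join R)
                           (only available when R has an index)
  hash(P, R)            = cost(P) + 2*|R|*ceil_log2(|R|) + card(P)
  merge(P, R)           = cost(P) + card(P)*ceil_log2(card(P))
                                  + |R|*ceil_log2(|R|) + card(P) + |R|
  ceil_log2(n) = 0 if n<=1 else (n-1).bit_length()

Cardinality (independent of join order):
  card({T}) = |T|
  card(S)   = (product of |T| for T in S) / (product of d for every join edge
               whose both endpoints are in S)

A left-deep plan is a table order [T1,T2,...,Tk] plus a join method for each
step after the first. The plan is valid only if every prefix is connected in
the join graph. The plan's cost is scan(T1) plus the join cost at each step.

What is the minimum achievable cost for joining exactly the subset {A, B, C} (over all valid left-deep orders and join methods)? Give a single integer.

5420

Selinger DP over subsets of {A,B,C}:
  {A}: scan cost=400, card=400
  {C}: scan cost=150, card=150
  {B}: scan cost=40, card=40
  {AC}: card=3000; try (C,hash)→3200, (A,merge)→5500, (C,merge)→5750, (A,hash)→7500, (A,nl)→60150, (C,nl)→60400; best=3200 via (C,hash)
  {BC}: card=80; try (B,hash)→780, (B,nl_idx)→1130, (C,merge)→1670, (B,merge)→1780, (C,hash)→2480, (C,nl)→6040 …(+1); best=780 via (B,hash)
  {ABC}: card=1600; try (A,merge)→5420, (B,hash)→6680, (A,hash)→8060, (B,nl_idx)→22800, (A,nl)→32780, (B,merge)→42480 …(+1); best=5420 via (A,merge)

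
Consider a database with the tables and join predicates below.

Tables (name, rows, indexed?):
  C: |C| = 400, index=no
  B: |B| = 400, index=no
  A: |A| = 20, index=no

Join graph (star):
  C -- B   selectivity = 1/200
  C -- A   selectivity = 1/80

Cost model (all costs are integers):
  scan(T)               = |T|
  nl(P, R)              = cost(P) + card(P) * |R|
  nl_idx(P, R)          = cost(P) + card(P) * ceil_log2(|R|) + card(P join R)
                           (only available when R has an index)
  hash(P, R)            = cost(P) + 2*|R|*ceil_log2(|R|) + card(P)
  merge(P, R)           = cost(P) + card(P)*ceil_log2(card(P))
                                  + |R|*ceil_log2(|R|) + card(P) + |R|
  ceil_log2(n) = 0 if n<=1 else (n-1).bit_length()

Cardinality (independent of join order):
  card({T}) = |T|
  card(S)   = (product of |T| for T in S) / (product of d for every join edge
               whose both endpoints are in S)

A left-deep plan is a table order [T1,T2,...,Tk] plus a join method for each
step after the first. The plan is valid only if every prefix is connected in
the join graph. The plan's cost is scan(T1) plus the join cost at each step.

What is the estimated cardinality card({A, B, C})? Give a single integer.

Tables in S: A(20), B(400), C(400)
Edges inside S: C-B(d=200), C-A(d=80)
numerator = 20 * 400 * 400 = 3200000
denominator = 200 * 80 = 16000
card(S) = 3200000 / 16000 = 200

200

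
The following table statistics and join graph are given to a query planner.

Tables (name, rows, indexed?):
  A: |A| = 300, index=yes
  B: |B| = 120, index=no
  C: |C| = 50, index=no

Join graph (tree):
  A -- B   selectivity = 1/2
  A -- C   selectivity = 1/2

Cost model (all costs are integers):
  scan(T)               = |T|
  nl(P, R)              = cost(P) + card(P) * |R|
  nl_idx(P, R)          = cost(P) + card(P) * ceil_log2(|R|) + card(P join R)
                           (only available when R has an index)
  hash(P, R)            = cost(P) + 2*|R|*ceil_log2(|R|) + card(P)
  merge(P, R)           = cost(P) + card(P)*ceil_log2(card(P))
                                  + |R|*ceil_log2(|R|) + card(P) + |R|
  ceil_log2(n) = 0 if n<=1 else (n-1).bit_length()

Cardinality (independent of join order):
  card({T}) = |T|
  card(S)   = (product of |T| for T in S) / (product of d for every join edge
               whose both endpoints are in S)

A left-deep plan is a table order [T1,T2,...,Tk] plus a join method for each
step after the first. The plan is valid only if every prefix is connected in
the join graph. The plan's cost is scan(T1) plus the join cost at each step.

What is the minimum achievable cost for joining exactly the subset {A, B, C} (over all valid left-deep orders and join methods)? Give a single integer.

10380

Selinger DP over subsets of {A,B,C}:
  {A}: scan cost=300, card=300
  {B}: scan cost=120, card=120
  {C}: scan cost=50, card=50
  {AB}: card=18000; try (B,hash)→2280, (A,merge)→4080, (B,merge)→4260, (A,hash)→5640, (A,nl_idx)→19200, (A,nl)→36120 …(+1); best=2280 via (B,hash)
  {AC}: card=7500; try (C,hash)→1200, (A,merge)→3400, (C,merge)→3650, (A,hash)→5500, (A,nl_idx)→8000, (A,nl)→15050 …(+1); best=1200 via (C,hash)
  {ABC}: card=450000; try (B,hash)→10380, (C,hash)→20880, (B,merge)→107160, (C,merge)→290630, (B,nl)→901200, (C,nl)→902280; best=10380 via (B,hash)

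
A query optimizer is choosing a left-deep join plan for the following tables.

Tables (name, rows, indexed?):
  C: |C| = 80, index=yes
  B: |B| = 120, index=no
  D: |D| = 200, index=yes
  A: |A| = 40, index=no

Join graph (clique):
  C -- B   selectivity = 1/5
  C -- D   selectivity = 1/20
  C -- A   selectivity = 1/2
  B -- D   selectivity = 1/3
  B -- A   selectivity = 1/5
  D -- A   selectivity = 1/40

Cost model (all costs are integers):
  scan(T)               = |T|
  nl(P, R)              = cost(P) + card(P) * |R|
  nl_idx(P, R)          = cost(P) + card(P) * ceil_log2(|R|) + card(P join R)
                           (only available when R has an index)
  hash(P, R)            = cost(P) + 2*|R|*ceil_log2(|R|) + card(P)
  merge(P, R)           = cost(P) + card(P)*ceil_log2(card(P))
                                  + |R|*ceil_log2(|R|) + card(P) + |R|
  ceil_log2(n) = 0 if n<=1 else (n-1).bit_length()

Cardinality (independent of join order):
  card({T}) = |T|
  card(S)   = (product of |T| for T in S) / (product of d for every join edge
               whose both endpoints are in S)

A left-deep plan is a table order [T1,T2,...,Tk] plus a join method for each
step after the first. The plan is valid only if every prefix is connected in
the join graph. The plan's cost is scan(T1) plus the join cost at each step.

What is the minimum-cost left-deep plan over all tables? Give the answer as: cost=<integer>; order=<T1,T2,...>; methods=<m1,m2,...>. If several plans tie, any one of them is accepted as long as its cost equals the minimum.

cost=3960; order=A,D,C,B; methods=nl_idx,hash,hash

Selinger DP (subsets sized 1..n):
  {C}: scan cost=80, card=80
  {B}: scan cost=120, card=120
  {D}: scan cost=200, card=200
  {A}: scan cost=40, card=40
  {BC}: card=1920; try (C,hash)→1360, (B,merge)→1680, (C,merge)→1720, (B,hash)→1840, (C,nl_idx)→2880, (B,nl)→9680 …(+1); best=1360 via (C,hash)
  {CD}: card=800; try (D,nl_idx)→1520, (C,hash)→1520, (C,nl_idx)→2400, (D,merge)→2520, (C,merge)→2640, (D,hash)→3360 …(+2); best=1520 via (D,nl_idx)
  {AC}: card=1600; try (A,hash)→640, (C,merge)→960, (A,merge)→1000, (C,hash)→1200, (C,nl_idx)→1920, (C,nl)→3240 …(+1); best=640 via (A,hash)
  {BD}: card=8000; try (B,hash)→2080, (D,merge)→2880, (B,merge)→2960, (D,hash)→3440, (D,nl_idx)→9080, (D,nl)→24120 …(+1); best=2080 via (B,hash)
  {AB}: card=960; try (A,hash)→720, (B,merge)→1280, (A,merge)→1360, (B,hash)→1760, (B,nl)→4840, (A,nl)→4920; best=720 via (A,hash)
  {AD}: card=200; try (D,nl_idx)→560, (A,hash)→880, (D,merge)→2120, (A,merge)→2280, (D,hash)→3280, (D,nl)→8040 …(+1); best=560 via (D,nl_idx)
  {BCD}: card=6400; try (B,hash)→4000, (D,hash)→6480, (C,hash)→11200, (B,merge)→11280, (D,nl_idx)→23120, (D,merge)→26200 …(+5); best=4000 via (B,hash)
  {ABC}: card=7680; try (C,hash)→2800, (A,hash)→3760, (B,hash)→3920, (C,merge)→11920, (C,nl_idx)→15120, (B,merge)→20800 …(+4); best=2800 via (C,hash)
  {ACD}: card=400; try (C,hash)→1880, (C,nl_idx)→2360, (A,hash)→2800, (C,merge)→3000, (D,hash)→5440, (A,merge)→10600 …(+5); best=1880 via (C,hash)
  {ABD}: card=1600; try (B,hash)→2440, (B,merge)→3320, (D,hash)→4880, (D,nl_idx)→10000, (A,hash)→10560, (D,merge)→13080 …(+4); best=2440 via (B,hash)
  {ABCD}: card=640; try (B,hash)→3960, (C,hash)→5160, (B,merge)→6840, (A,hash)→10880, (D,hash)→13680, (C,nl_idx)→14280 …(+8); best=3960 via (B,hash)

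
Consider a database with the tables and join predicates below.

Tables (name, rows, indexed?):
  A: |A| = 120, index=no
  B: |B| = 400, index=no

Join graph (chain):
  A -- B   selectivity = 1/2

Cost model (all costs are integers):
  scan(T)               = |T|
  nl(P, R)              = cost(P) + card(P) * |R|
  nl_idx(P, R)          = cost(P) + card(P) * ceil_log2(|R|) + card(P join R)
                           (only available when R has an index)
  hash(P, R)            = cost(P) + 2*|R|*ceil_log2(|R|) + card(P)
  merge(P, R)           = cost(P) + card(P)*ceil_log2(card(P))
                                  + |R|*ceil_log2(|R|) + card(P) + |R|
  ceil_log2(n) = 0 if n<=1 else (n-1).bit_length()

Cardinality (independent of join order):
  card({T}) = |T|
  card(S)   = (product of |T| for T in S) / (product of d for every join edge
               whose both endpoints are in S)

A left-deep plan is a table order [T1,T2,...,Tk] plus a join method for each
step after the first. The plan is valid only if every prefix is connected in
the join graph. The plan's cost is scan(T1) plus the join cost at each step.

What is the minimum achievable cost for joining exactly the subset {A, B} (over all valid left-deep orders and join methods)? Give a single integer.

2480

Selinger DP over subsets of {A,B}:
  {A}: scan cost=120, card=120
  {B}: scan cost=400, card=400
  {AB}: card=24000; try (A,hash)→2480, (B,merge)→5080, (A,merge)→5360, (B,hash)→7440, (B,nl)→48120, (A,nl)→48400; best=2480 via (A,hash)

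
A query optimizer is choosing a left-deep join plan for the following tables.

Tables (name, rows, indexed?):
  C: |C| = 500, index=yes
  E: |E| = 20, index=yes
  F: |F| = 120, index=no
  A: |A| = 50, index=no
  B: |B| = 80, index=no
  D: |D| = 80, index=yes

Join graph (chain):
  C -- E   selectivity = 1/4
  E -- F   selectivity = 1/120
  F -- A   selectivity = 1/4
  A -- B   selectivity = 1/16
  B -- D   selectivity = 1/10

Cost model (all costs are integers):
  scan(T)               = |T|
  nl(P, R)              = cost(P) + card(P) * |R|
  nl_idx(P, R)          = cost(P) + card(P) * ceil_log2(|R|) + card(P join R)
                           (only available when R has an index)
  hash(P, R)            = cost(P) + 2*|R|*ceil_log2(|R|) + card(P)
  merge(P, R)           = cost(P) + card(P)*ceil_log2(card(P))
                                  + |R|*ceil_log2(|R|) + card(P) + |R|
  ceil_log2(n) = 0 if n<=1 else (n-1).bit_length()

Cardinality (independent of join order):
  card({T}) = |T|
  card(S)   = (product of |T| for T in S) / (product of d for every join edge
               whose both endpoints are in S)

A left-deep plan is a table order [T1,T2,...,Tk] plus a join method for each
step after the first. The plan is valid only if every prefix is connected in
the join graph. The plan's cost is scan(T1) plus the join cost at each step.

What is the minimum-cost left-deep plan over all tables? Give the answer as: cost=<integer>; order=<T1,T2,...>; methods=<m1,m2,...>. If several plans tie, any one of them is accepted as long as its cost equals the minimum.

Selinger DP (subsets sized 1..n):
  {C}: scan cost=500, card=500
  {E}: scan cost=20, card=20
  {F}: scan cost=120, card=120
  {A}: scan cost=50, card=50
  {B}: scan cost=80, card=80
  {D}: scan cost=80, card=80
  {CE}: card=2500; try (E,hash)→1200, (C,nl_idx)→2700, (C,merge)→5140, (E,nl_idx)→5500, (E,merge)→5620, (C,hash)→9040 …(+2); best=1200 via (E,hash)
  {EF}: card=20; try (E,hash)→440, (E,nl_idx)→740, (F,merge)→1100, (E,merge)→1200, (F,hash)→1720, (F,nl)→2420 …(+1); best=440 via (E,hash)
  {AF}: card=1500; try (A,hash)→840, (F,merge)→1360, (A,merge)→1430, (F,hash)→1780, (F,nl)→6050, (A,nl)→6120; best=840 via (A,hash)
  {AB}: card=250; try (A,hash)→760, (B,merge)→1040, (A,merge)→1070, (B,hash)→1220, (B,nl)→4050, (A,nl)→4080; best=760 via (A,hash)
  {BD}: card=640; try (D,hash)→1280, (D,nl_idx)→1280, (B,hash)→1280, (D,merge)→1360, (B,merge)→1360, (D,nl)→6480 …(+1); best=1280 via (D,hash)
  {CEF}: card=2500; try (C,nl_idx)→3120, (F,hash)→5380, (C,merge)→5560, (C,hash)→9460, (C,nl)→10440, (F,merge)→34660 …(+1); best=3120 via (C,nl_idx)
  {AEF}: card=250; try (A,merge)→910, (A,hash)→1060, (A,nl)→1440, (E,hash)→2540, (E,nl_idx)→8590, (E,merge)→18960 …(+1); best=910 via (A,merge)
  {ABF}: card=7500; try (F,hash)→2690, (B,hash)→3460, (F,merge)→3970, (B,merge)→19480, (F,nl)→30760, (B,nl)→120840; best=2690 via (F,hash)
  {ABD}: card=2000; try (D,hash)→2130, (A,hash)→2520, (D,merge)→3650, (D,nl_idx)→4510, (A,merge)→8670, (D,nl)→20760 …(+1); best=2130 via (D,hash)
  {ACEF}: card=31250; try (A,hash)→6220, (C,merge)→8160, (C,hash)→10160, (C,nl_idx)→34410, (A,merge)→35970, (C,nl)→125910 …(+1); best=6220 via (A,hash)
  {ABEF}: card=1250; try (B,hash)→2280, (B,merge)→3800, (E,hash)→10390, (B,nl)→20910, (E,nl_idx)→41440, (E,merge)→107810 …(+1); best=2280 via (B,hash)
  {ABDF}: card=60000; try (F,hash)→5810, (D,hash)→11310, (F,merge)→27090, (D,merge)→108330, (D,nl_idx)→115190, (F,nl)→242130 …(+1); best=5810 via (F,hash)
  {ABCEF}: card=156250; try (C,hash)→12530, (C,merge)→22280, (B,hash)→38590, (C,nl_idx)→169780, (B,merge)→506860, (C,nl)→627280 …(+1); best=12530 via (C,hash)
  {ABDEF}: card=10000; try (D,hash)→4650, (D,merge)→17920, (D,nl_idx)→21030, (E,hash)→66010, (D,nl)→102280, (E,nl_idx)→315810 …(+2); best=4650 via (D,hash)
  {ABCDEF}: card=1250000; try (C,hash)→23650, (C,merge)→159650, (D,hash)→169900, (C,nl_idx)→1344650, (D,nl_idx)→2356280, (D,merge)→2981920 …(+2); best=23650 via (C,hash)

cost=23650; order=F,E,A,B,D,C; methods=hash,merge,hash,hash,hash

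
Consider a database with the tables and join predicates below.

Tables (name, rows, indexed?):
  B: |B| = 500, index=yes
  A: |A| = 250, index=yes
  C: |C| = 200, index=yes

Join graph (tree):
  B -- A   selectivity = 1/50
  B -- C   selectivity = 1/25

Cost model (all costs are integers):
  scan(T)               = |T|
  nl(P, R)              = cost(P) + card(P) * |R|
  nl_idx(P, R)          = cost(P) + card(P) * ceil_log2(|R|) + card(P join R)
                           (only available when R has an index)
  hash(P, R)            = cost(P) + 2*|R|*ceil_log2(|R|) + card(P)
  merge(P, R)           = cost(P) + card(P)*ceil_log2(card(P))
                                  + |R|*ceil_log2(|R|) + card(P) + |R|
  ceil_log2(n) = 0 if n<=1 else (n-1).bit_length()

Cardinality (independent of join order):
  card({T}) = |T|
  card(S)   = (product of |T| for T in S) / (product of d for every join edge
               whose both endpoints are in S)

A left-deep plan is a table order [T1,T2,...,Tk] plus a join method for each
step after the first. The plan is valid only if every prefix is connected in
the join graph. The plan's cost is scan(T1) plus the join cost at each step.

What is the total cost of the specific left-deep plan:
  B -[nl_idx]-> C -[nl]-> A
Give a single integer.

1008500

step 1: scan B: cost=500, card=500
step 2: join C via nl_idx
    card(P join C) = 500*200/(25) = 4000
    cost = 500 + 500*8 + 4000 = 8500
step 3: join A via nl
    card(P join A) = 4000*250/(50) = 20000
    cost = 8500 + 4000*250 = 1008500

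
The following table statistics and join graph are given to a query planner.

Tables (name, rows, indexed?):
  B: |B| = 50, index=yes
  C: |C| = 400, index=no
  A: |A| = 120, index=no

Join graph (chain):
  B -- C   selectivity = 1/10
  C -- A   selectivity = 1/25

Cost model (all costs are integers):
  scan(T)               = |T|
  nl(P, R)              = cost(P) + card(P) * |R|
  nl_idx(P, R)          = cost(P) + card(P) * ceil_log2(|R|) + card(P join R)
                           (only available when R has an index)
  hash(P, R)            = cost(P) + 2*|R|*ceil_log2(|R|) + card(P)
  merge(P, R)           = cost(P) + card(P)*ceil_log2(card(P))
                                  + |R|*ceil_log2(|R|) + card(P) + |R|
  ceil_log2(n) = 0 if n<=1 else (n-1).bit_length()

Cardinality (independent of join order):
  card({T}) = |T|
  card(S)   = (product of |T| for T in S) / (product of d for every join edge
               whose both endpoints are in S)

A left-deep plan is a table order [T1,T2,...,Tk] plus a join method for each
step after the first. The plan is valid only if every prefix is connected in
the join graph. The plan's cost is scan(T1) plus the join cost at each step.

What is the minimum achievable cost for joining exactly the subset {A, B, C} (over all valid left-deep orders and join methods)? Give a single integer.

5000

Selinger DP over subsets of {A,B,C}:
  {B}: scan cost=50, card=50
  {C}: scan cost=400, card=400
  {A}: scan cost=120, card=120
  {BC}: card=2000; try (B,hash)→1400, (C,merge)→4400, (B,merge)→4750, (B,nl_idx)→4800, (C,hash)→7300, (C,nl)→20050 …(+1); best=1400 via (B,hash)
  {AC}: card=1920; try (A,hash)→2480, (C,merge)→5080, (A,merge)→5360, (C,hash)→7440, (C,nl)→48120, (A,nl)→48400; best=2480 via (A,hash)
  {ABC}: card=9600; try (B,hash)→5000, (A,hash)→5080, (B,nl_idx)→23600, (B,merge)→25870, (A,merge)→26360, (B,nl)→98480 …(+1); best=5000 via (B,hash)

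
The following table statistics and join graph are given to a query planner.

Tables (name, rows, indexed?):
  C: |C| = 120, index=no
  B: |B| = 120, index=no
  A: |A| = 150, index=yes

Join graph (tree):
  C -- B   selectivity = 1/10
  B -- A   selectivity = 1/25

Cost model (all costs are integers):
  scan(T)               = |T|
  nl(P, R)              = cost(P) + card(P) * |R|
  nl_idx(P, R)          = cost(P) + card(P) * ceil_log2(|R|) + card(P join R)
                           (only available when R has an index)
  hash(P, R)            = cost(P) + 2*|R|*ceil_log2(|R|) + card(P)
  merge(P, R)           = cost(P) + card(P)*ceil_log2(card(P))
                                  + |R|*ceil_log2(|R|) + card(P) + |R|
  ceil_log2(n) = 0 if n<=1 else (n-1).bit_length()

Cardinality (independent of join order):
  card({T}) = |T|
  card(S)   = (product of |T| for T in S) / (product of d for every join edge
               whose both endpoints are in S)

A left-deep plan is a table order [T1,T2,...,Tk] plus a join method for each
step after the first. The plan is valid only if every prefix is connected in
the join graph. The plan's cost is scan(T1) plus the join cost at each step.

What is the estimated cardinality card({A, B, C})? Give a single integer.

Tables in S: A(150), B(120), C(120)
Edges inside S: C-B(d=10), B-A(d=25)
numerator = 150 * 120 * 120 = 2160000
denominator = 10 * 25 = 250
card(S) = 2160000 / 250 = 8640

8640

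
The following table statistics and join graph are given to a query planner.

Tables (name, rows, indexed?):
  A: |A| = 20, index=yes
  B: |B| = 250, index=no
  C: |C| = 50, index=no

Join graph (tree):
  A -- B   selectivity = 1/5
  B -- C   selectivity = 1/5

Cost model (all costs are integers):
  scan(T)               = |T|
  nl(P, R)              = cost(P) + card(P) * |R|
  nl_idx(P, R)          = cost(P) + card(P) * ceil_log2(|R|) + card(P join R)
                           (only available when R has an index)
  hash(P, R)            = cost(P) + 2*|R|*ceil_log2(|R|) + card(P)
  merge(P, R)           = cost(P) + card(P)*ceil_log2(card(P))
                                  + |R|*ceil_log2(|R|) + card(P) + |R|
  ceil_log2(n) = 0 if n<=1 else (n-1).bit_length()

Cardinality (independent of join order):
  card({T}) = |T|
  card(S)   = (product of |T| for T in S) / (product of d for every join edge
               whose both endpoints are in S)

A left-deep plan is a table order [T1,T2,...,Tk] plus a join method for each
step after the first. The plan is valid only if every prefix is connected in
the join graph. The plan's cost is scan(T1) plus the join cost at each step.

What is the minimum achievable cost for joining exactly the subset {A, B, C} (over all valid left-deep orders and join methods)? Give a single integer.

2300

Selinger DP over subsets of {A,B,C}:
  {A}: scan cost=20, card=20
  {B}: scan cost=250, card=250
  {C}: scan cost=50, card=50
  {AB}: card=1000; try (A,hash)→700, (B,merge)→2390, (A,nl_idx)→2500, (A,merge)→2620, (B,hash)→4040, (B,nl)→5020 …(+1); best=700 via (A,hash)
  {BC}: card=2500; try (C,hash)→1100, (B,merge)→2650, (C,merge)→2850, (B,hash)→4100, (B,nl)→12550, (C,nl)→12750; best=1100 via (C,hash)
  {ABC}: card=10000; try (C,hash)→2300, (A,hash)→3800, (C,merge)→12050, (A,nl_idx)→23600, (A,merge)→33720, (C,nl)→50700 …(+1); best=2300 via (C,hash)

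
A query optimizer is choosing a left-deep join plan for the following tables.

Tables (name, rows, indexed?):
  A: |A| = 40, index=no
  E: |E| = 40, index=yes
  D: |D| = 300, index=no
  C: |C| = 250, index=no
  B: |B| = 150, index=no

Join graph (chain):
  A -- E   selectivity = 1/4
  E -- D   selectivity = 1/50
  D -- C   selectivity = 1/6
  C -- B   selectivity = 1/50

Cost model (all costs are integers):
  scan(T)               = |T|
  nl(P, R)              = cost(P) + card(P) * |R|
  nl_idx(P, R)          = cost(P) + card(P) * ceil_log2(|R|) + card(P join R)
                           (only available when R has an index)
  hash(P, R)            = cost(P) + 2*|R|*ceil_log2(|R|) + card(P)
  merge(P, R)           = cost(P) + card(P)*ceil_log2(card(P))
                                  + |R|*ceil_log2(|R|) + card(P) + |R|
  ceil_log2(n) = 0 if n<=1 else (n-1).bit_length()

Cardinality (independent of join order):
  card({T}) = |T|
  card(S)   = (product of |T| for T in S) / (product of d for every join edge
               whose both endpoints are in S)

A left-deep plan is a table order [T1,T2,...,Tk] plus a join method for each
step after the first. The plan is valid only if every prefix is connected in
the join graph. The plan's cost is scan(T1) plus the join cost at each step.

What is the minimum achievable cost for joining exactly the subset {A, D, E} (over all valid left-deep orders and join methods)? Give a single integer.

1800

Selinger DP over subsets of {A,D,E}:
  {A}: scan cost=40, card=40
  {E}: scan cost=40, card=40
  {D}: scan cost=300, card=300
  {AE}: card=400; try (E,hash)→560, (A,hash)→560, (E,merge)→600, (A,merge)→600, (E,nl_idx)→680, (E,nl)→1640 …(+1); best=560 via (E,hash)
  {DE}: card=240; try (E,hash)→1080, (E,nl_idx)→2340, (D,merge)→3320, (E,merge)→3580, (D,hash)→5480, (D,nl)→12040 …(+1); best=1080 via (E,hash)
  {ADE}: card=2400; try (A,hash)→1800, (A,merge)→3520, (D,hash)→6360, (D,merge)→7560, (A,nl)→10680, (D,nl)→120560; best=1800 via (A,hash)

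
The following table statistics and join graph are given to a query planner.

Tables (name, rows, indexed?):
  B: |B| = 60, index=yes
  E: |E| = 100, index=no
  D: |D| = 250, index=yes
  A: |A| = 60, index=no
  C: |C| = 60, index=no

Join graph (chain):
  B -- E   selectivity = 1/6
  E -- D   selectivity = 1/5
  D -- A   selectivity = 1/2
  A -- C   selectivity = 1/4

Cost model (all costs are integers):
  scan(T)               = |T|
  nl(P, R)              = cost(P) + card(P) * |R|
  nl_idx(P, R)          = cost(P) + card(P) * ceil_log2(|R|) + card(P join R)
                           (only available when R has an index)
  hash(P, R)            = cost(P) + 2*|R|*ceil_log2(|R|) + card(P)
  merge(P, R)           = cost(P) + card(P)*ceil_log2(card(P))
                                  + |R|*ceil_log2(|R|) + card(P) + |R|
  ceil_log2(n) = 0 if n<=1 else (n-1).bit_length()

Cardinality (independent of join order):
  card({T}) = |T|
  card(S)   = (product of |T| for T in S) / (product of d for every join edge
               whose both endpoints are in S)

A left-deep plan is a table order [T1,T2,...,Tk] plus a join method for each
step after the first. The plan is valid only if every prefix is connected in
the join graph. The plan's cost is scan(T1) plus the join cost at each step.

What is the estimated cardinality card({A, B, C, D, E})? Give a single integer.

Tables in S: A(60), B(60), C(60), D(250), E(100)
Edges inside S: B-E(d=6), E-D(d=5), D-A(d=2), A-C(d=4)
numerator = 60 * 60 * 60 * 250 * 100 = 5400000000
denominator = 6 * 5 * 2 * 4 = 240
card(S) = 5400000000 / 240 = 22500000

22500000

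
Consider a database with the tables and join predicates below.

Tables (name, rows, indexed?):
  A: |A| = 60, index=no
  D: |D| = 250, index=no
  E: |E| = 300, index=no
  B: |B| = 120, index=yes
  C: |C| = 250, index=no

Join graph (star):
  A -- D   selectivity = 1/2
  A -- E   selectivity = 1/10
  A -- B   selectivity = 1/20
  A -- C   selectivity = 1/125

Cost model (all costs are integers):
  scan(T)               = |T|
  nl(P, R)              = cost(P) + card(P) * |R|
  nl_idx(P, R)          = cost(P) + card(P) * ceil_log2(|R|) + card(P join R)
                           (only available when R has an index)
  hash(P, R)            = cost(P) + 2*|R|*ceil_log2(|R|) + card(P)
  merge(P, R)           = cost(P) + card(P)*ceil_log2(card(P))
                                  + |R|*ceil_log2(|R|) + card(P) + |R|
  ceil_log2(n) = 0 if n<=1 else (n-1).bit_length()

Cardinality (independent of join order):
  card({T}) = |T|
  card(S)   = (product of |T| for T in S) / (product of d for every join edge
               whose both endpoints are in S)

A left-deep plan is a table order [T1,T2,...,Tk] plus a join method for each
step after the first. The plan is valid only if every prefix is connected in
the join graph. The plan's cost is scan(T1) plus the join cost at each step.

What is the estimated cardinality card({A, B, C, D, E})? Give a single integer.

2700000

Tables in S: A(60), B(120), C(250), D(250), E(300)
Edges inside S: A-D(d=2), A-E(d=10), A-B(d=20), A-C(d=125)
numerator = 60 * 120 * 250 * 250 * 300 = 135000000000
denominator = 2 * 10 * 20 * 125 = 50000
card(S) = 135000000000 / 50000 = 2700000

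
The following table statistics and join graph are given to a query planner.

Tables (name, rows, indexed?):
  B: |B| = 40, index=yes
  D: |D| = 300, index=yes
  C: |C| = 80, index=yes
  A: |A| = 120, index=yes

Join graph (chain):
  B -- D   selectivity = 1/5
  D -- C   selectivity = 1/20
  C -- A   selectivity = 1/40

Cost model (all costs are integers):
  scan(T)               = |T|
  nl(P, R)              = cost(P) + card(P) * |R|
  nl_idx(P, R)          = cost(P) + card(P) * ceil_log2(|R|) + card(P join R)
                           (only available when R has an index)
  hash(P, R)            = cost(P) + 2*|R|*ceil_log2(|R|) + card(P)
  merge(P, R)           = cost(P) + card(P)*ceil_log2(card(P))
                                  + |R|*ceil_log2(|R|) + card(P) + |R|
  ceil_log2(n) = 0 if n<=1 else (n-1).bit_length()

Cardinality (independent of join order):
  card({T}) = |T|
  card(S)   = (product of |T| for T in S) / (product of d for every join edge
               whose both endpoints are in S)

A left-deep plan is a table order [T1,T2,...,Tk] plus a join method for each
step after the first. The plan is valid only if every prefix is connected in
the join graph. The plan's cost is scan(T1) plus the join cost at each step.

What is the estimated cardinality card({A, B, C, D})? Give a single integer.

Tables in S: A(120), B(40), C(80), D(300)
Edges inside S: B-D(d=5), D-C(d=20), C-A(d=40)
numerator = 120 * 40 * 80 * 300 = 115200000
denominator = 5 * 20 * 40 = 4000
card(S) = 115200000 / 4000 = 28800

28800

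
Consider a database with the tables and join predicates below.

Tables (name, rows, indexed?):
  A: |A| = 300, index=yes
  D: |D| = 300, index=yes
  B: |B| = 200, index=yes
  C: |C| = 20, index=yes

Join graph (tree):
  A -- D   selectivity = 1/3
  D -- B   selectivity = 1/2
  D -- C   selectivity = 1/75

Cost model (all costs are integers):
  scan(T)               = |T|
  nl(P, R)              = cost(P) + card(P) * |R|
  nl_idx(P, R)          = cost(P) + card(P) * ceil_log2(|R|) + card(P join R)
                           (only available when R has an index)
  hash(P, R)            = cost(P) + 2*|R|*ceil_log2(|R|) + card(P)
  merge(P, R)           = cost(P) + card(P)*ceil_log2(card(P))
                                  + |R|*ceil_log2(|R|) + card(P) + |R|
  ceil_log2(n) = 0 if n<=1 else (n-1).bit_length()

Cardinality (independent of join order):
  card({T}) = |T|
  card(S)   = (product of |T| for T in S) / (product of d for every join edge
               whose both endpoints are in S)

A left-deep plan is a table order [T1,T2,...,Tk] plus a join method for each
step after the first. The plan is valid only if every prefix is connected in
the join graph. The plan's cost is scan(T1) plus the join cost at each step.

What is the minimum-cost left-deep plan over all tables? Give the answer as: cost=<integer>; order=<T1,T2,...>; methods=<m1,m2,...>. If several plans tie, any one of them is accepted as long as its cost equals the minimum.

Selinger DP (subsets sized 1..n):
  {A}: scan cost=300, card=300
  {D}: scan cost=300, card=300
  {B}: scan cost=200, card=200
  {C}: scan cost=20, card=20
  {AD}: card=30000; try (D,hash)→6000, (A,hash)→6000, (D,merge)→6300, (A,merge)→6300, (D,nl_idx)→33000, (A,nl_idx)→33000 …(+2); best=6000 via (D,hash)
  {BD}: card=30000; try (B,hash)→3800, (D,merge)→5000, (B,merge)→5100, (D,hash)→5800, (D,nl_idx)→32000, (B,nl_idx)→32700 …(+2); best=3800 via (B,hash)
  {CD}: card=80; try (D,nl_idx)→280, (C,hash)→800, (C,nl_idx)→1880, (D,merge)→3140, (C,merge)→3420, (D,hash)→5440 …(+2); best=280 via (D,nl_idx)
  {ABD}: card=3000000; try (B,hash)→39200, (A,hash)→39200, (A,merge)→486800, (B,merge)→487800, (B,nl_idx)→3246000, (A,nl_idx)→3273800 …(+2); best=39200 via (B,hash)
  {ACD}: card=8000; try (A,merge)→3920, (A,hash)→5760, (A,nl_idx)→9000, (A,nl)→24280, (C,hash)→36200, (C,nl_idx)→164000 …(+2); best=3920 via (A,merge)
  {BCD}: card=8000; try (B,merge)→2720, (B,hash)→3560, (B,nl_idx)→8920, (B,nl)→16280, (C,hash)→34000, (C,nl_idx)→161800 …(+2); best=2720 via (B,merge)
  {ABCD}: card=800000; try (B,hash)→15120, (A,hash)→16120, (B,merge)→117720, (A,merge)→117720, (B,nl_idx)→867920, (A,nl_idx)→874720 …(+6); best=15120 via (B,hash)

cost=15120; order=C,D,A,B; methods=nl_idx,merge,hash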